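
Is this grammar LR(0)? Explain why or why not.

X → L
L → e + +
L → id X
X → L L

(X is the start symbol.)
Augment with X' → X and build the canonical LR(0) collection (I0 = CLOSURE({[X' → . X]}), then GOTO on every symbol after a dot until no new states appear). It has 9 states:
  I0: { [L → . e + +], [L → . id X], [X → . L L], [X → . L], [X' → . X] }  — shift
  I1: { [L → . e + +], [L → . id X], [X → L . L], [X → L .] }  — shift, reduce
  I2: { [X' → X .] }  — accept
  I3: { [L → e . + +] }  — shift
  I4: { [L → . e + +], [L → . id X], [L → id . X], [X → . L L], [X → . L] }  — shift
  I5: { [L → id X .] }  — reduce
  I6: { [L → e + . +] }  — shift
  I7: { [L → e + + .] }  — reduce
  I8: { [X → L L .] }  — reduce

Conflict in state I1:
  Shift-reduce conflict between [X → L .] and [L → . e + +]
So the grammar is NOT LR(0).

Answer: No. Shift-reduce conflict between [X → L .] and [L → . e + +]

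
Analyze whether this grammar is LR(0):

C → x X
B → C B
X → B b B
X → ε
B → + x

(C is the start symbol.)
Augment with C' → C and build the canonical LR(0) collection (I0 = CLOSURE({[C' → . C]}), then GOTO on every symbol after a dot until no new states appear). It has 11 states:
  I0: { [C → . x X], [C' → . C] }  — shift
  I1: { [C' → C .] }  — accept
  I2: { [B → . + x], [B → . C B], [C → . x X], [C → x . X], [X → . B b B], [X → .] }  — shift, reduce
  I3: { [B → + . x] }  — shift
  I4: { [X → B . b B] }  — shift
  I5: { [B → . + x], [B → . C B], [B → C . B], [C → . x X] }  — shift
  I6: { [C → x X .] }  — reduce
  I7: { [B → C B .] }  — reduce
  I8: { [B → . + x], [B → . C B], [C → . x X], [X → B b . B] }  — shift
  I9: { [X → B b B .] }  — reduce
  I10: { [B → + x .] }  — reduce

Conflict in state I2:
  Shift-reduce conflict between [X → .] and [B → . + x]
So the grammar is NOT LR(0).

Answer: No. Shift-reduce conflict between [X → .] and [B → . + x]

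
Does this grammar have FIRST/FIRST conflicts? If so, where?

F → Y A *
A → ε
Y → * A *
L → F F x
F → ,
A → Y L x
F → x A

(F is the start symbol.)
FIRST sets of the non-terminals at (or reachable through a nullable prefix from) the front of some alternative:
  FIRST(Y) = { '*' }

Productions for F:
  F → Y A *: FIRST = { '*' }
  F → ,: FIRST = { ',' }
  F → x A: FIRST = { 'x' }
Productions for A:
  A → ε: FIRST = { ε }
  A → Y L x: FIRST = { '*' }
Y, L have only one production, so no FIRST/FIRST conflict is possible there.

All alternatives of each non-terminal have pairwise disjoint FIRST sets.

Answer: No FIRST/FIRST conflicts.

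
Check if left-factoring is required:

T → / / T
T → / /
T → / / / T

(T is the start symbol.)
Left-factoring is needed when two productions for the same non-terminal
share a common prefix on the right-hand side.

Productions for T:
  T → / / T
  T → / /
  T → / / / T

Found common prefix '/ /' in productions for T

Answer: Yes, T has productions with common prefix '/ /'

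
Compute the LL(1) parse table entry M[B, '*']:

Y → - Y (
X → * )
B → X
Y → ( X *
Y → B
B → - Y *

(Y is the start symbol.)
To find M[B, '*'], we find productions for B where '*' is in the predict set (PREDICT(N → α) = (FIRST(α) \ {ε}) ∪ (FOLLOW(N) if α ⇒* ε)).

Relevant sets:
  FIRST(X) = { '*' }

B → X: PREDICT = { '*' }
  '*' is in predict set, so this production goes in M[B, '*']
B → - Y *: PREDICT = { '-' }

M[B, '*'] = B → X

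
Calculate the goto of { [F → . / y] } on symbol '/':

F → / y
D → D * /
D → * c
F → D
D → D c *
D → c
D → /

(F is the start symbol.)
{ [F → / . y] }

GOTO(I, '/') = CLOSURE({ [A → αX.β] : [A → α.Xβ] ∈ I, X = '/' })

Items with dot before '/', with the dot advanced:
  [F → . / y] → [F → / . y]
Closure adds nothing (no advanced item has the dot before a non-terminal).

GOTO = { [F → / . y] }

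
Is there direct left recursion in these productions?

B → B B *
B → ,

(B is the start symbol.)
B → B B *: LEFT RECURSIVE (starts with B)
B → ,: starts with ','

The grammar has direct left recursion on: B.

Answer: Yes, B is left-recursive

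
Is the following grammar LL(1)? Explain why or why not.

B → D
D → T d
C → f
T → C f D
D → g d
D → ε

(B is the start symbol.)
Relevant sets:
  FIRST(T) = { 'f' }
  FOLLOW(D) = { $, 'd' }

For D:
  PREDICT(D → T d) = { 'f' }
  PREDICT(D → g d) = { 'g' }
  PREDICT(D → ε) = { $, 'd' }
B, C, T have a single production, so nothing to check there.

All predict sets are disjoint. The grammar IS LL(1).

Answer: Yes, the grammar is LL(1).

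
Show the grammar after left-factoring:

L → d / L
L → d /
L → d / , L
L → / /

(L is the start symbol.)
L → d / L'
L' → L
L' → ε
L' → , L
L → / /

Left-factoring transforms A → αβ₁ | αβ₂ into A → αA' and A' → β₁ | β₂
(α is the longest common prefix among the alternatives). Repeat until
no nonterminal has two alternatives with a common prefix.

Round 1: L has alternatives sharing prefix 'd /'. Introduce L': L → d / L'
  Add: L' → L
  Add: L' → ε
  Add: L' → , L

No remaining common prefixes — done.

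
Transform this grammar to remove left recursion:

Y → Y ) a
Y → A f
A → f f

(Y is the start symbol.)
Y → A f Y'
Y' → ) a Y'
Y' → ε
A → f f

Y is directly left-recursive. The standard transformation for
  A → A α₁ | ... | A α_m | β₁ | ... | β_n
is
  A  → β₁ A' | ... | β_n A'
  A' → α₁ A' | ... | α_m A' | ε

Y → A f becomes Y → A f Y'
Y → Y ) a becomes Y' → ) a Y'
Add Y' → ε

Productions for other non-terminals are unchanged:
  A → f f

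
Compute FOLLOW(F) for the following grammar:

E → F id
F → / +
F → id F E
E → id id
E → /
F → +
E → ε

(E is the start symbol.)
{ '+', '/', 'id' }

To compute FOLLOW(F), find every occurrence of F on a right-hand side N → α F β: add FIRST(β) \ {ε}, and if β is empty or nullable also add FOLLOW(N). Iterate to a fixed point.

In E → F id: F is followed by id, add FIRST(id) \ {ε} = { 'id' }
In F → id F E: F is followed by E, add FIRST(E) \ {ε} = { '+', '/', 'id' }
  E is nullable, so FOLLOW(F) is also included — that is the set being defined, nothing new

Taking the union: FOLLOW(F) = { '+', '/', 'id' }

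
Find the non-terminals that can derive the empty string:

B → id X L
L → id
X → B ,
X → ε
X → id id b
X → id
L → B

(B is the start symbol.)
{ 'X' }

ε-productions: X → ε
So X is immediately nullable.
No further non-terminal can be added: every production for the remaining non-terminals contains a terminal or a non-nullable non-terminal.
Nullable = { 'X' }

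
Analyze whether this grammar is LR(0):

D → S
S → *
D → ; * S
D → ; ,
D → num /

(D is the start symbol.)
Yes, the grammar is LR(0)

A grammar is LR(0) if no state in the canonical LR(0) collection has:
  - both a shift item (dot before a terminal) and a complete item (shift-reduce conflict), or
  - two or more complete items (reduce-reduce conflict; the accept item [D' → D .] counts as a complete item here).

Augment with D' → D and build the canonical LR(0) collection (I0 = CLOSURE({[D' → . D]}), then GOTO on every symbol after a dot until no new states appear). It has 10 states:
  I0: { [D → . ; * S], [D → . ; ,], [D → . S], [D → . num /], [D' → . D], [S → . *] }  — shift
  I1: { [S → * .] }  — reduce
  I2: { [D → ; . * S], [D → ; . ,] }  — shift
  I3: { [D' → D .] }  — accept
  I4: { [D → S .] }  — reduce
  I5: { [D → num . /] }  — shift
  I6: { [D → num / .] }  — reduce
  I7: { [D → ; * . S], [S → . *] }  — shift
  I8: { [D → ; , .] }  — reduce
  I9: { [D → ; * S .] }  — reduce

Every state is either a pure shift/goto state or contains exactly one complete item and nothing to shift — no conflicts. The grammar is LR(0).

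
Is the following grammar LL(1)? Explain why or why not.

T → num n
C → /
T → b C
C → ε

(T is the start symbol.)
Yes, the grammar is LL(1).

A grammar is LL(1) if for each non-terminal N with multiple productions, the predict sets of those productions are pairwise disjoint, where PREDICT(N → α) = (FIRST(α) \ {ε}) ∪ (FOLLOW(N) if α ⇒* ε).

Relevant sets:
  FOLLOW(C) = { $ }

For T:
  PREDICT(T → num n) = { 'num' }
  PREDICT(T → b C) = { 'b' }
For C:
  PREDICT(C → '/') = { '/' }
  PREDICT(C → ε) = { $ }

All predict sets are disjoint. The grammar IS LL(1).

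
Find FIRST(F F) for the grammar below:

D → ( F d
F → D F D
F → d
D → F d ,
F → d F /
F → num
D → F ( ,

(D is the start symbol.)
FIRST sets of the non-terminals involved (from the grammar, by fixed-point iteration):
  FIRST(F) = { '(', 'd', 'num' }

To compute FIRST(F F), process the symbols left to right:
Symbol F is a non-terminal. Add FIRST(F) \ {ε} = { '(', 'd', 'num' }
F is not nullable (ε ∉ FIRST(F)), so stop here.
FIRST(F F) = { '(', 'd', 'num' }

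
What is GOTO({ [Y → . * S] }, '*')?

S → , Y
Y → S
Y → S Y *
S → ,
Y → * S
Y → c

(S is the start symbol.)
{ [S → . , Y], [S → . ,], [Y → * . S] }

GOTO(I, '*') = CLOSURE({ [A → αX.β] : [A → α.Xβ] ∈ I, X = '*' })

Items with dot before '*', with the dot advanced:
  [Y → . * S] → [Y → * . S]
Closure of the advanced items:
  [Y → * . S] has the dot before S: add [S → . , Y], [S → . ,]

GOTO = { [S → . , Y], [S → . ,], [Y → * . S] }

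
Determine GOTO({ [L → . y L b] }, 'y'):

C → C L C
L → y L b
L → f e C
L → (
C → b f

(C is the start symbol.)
{ [L → . (], [L → . f e C], [L → . y L b], [L → y . L b] }

GOTO(I, 'y') = CLOSURE({ [A → αX.β] : [A → α.Xβ] ∈ I, X = 'y' })

Items with dot before 'y', with the dot advanced:
  [L → . y L b] → [L → y . L b]
Closure of the advanced items:
  [L → y . L b] has the dot before L: add [L → . y L b], [L → . f e C], [L → . (]

GOTO = { [L → . (], [L → . f e C], [L → . y L b], [L → y . L b] }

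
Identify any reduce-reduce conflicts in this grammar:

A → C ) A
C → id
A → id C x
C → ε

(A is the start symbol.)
Yes — I3: [C → .] vs [C → id .]

A reduce-reduce conflict occurs when an LR(0) state has two complete items [A → α .] and [B → β .] — both call for a reduction, and with no lookahead the parser cannot choose between them.

Augment with A' → A and build the canonical LR(0) collection (I0 = CLOSURE({[A' → . A]}), then GOTO on every symbol after a dot until no new states appear). It has 9 states:
  I0: { [A → . C ) A], [A → . id C x], [A' → . A], [C → . id], [C → .] }  — shift, reduce
  I1: { [A' → A .] }  — accept
  I2: { [A → C . ) A] }  — shift
  I3: { [A → id . C x], [C → . id], [C → .], [C → id .] }  — shift, 2 reduces
  I4: { [A → id C . x] }  — shift
  I5: { [C → id .] }  — reduce
  I6: { [A → id C x .] }  — reduce
  I7: { [A → . C ) A], [A → . id C x], [A → C ) . A], [C → . id], [C → .] }  — shift, reduce
  I8: { [A → C ) A .] }  — reduce

I3 contains complete items [C → .], [C → id .] — reduce-reduce conflict.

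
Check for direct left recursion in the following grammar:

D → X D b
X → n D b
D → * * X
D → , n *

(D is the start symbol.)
D → X D b: starts with X
X → n D b: starts with n
D → * * X: starts with '*'
D → , n *: starts with ','

No direct left recursion found.

Answer: No direct left recursion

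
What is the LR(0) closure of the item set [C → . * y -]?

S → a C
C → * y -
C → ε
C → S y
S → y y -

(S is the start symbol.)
{ [C → . * y -] }

To compute CLOSURE, for each item [A → α.Bβ] where B is a non-terminal, add [B → .γ] for all productions B → γ; repeat for the newly added items until nothing changes.

Start with: [C → . * y -]
The dot precedes the terminal '*', so nothing is added.

CLOSURE = { [C → . * y -] }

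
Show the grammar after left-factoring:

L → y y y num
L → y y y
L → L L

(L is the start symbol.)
Left-factoring transforms A → αβ₁ | αβ₂ into A → αA' and A' → β₁ | β₂
(α is the longest common prefix among the alternatives). Repeat until
no nonterminal has two alternatives with a common prefix.

Round 1: L has alternatives sharing prefix 'y y y'. Introduce L': L → y y y L'
  Add: L' → num
  Add: L' → ε

No remaining common prefixes — done.

Resulting grammar:
L → y y y L'
L' → num
L' → ε
L → L L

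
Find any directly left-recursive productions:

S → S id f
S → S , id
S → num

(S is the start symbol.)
Yes, S is left-recursive

Direct left recursion occurs when N → N α for some non-terminal N (the right-hand side begins with the left-hand side itself).

S → S id f: LEFT RECURSIVE (starts with S)
S → S , id: LEFT RECURSIVE (starts with S)
S → num: starts with num

The grammar has direct left recursion on: S.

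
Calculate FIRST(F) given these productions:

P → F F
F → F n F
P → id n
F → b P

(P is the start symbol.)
To compute FIRST(F), examine every production with F on the left-hand side, reading each right-hand side left to right until a non-nullable symbol is reached.

From F → F n F:
  - F is the symbol being defined: contributes nothing new
    F is not nullable, so stop
From F → b P:
  - b is a terminal: add 'b' and stop

Collecting: FIRST(F) = { 'b' }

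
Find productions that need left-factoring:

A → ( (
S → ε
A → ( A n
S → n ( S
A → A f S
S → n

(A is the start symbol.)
Yes, A has productions with common prefix '('; S has productions with common prefix 'n'

Left-factoring is needed when two productions for the same non-terminal
share a common prefix on the right-hand side.

Productions for A:
  A → ( (
  A → ( A n
  A → A f S
Productions for S:
  S → ε
  S → n ( S
  S → n

Found common prefix '(' in productions for A
Found common prefix 'n' in productions for S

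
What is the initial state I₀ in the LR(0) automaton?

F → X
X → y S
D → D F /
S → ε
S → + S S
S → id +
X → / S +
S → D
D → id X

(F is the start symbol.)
First, augment the grammar with F' → F
I₀ = CLOSURE({ [F' → . F] }):
  [F' → . F] has the dot before F: add [F → . X]
  [F → . X] has the dot before X: add [X → . y S], [X → . / S +]
No further items can be added.

I₀ = { [F → . X], [F' → . F], [X → . / S +], [X → . y S] }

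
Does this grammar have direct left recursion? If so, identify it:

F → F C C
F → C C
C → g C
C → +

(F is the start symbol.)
Yes, F is left-recursive

Direct left recursion occurs when N → N α for some non-terminal N (the right-hand side begins with the left-hand side itself).

F → F C C: LEFT RECURSIVE (starts with F)
F → C C: starts with C
C → g C: starts with g
C → +: starts with '+'

The grammar has direct left recursion on: F.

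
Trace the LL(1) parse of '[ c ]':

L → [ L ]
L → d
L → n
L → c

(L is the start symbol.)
Stack is shown with the top on the left.

Stack    Input    Action
------------------------
L $      [ c ] $  output L → [ L ]
[ L ] $  [ c ] $  match '['
L ] $    c ] $    output L → c
c ] $    c ] $    match 'c'
] $      ] $      match ']'
$        $        accept

The string is accepted.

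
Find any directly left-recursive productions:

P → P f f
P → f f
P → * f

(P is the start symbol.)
P → P f f: LEFT RECURSIVE (starts with P)
P → f f: starts with f
P → * f: starts with '*'

The grammar has direct left recursion on: P.

Answer: Yes, P is left-recursive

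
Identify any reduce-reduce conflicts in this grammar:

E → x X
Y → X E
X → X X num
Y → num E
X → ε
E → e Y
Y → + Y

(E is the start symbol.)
A reduce-reduce conflict occurs when an LR(0) state has two complete items [A → α .] and [B → β .] — both call for a reduction, and with no lookahead the parser cannot choose between them.

Augment with E' → E and build the canonical LR(0) collection (I0 = CLOSURE({[E' → . E]}), then GOTO on every symbol after a dot until no new states appear). It has 14 states:
  I0: { [E → . e Y], [E → . x X], [E' → . E] }  — shift
  I1: { [E' → E .] }  — accept
  I2: { [E → e . Y], [X → . X X num], [X → .], [Y → . + Y], [Y → . X E], [Y → . num E] }  — shift, reduce
  I3: { [E → x . X], [X → . X X num], [X → .] }  — reduce
  I4: { [E → x X .], [X → . X X num], [X → .], [X → X . X num] }  — 2 reduces
  I5: { [X → . X X num], [X → .], [X → X . X num], [X → X X . num] }  — shift, reduce
  I6: { [X → X X num .] }  — reduce
  I7: { [X → . X X num], [X → .], [Y → + . Y], [Y → . + Y], [Y → . X E], [Y → . num E] }  — shift, reduce
  I8: { [E → . e Y], [E → . x X], [X → . X X num], [X → .], [X → X . X num], [Y → X . E] }  — shift, reduce
  I9: { [E → e Y .] }  — reduce
  I10: { [E → . e Y], [E → . x X], [Y → num . E] }  — shift
  I11: { [Y → num E .] }  — reduce
  I12: { [Y → X E .] }  — reduce
  I13: { [Y → + Y .] }  — reduce

I4 contains complete items [E → x X .], [X → .] — reduce-reduce conflict.

Answer: Yes — I4: [E → x X .] vs [X → .]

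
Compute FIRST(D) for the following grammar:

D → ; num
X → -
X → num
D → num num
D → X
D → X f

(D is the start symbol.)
{ '-', ';', 'num' }

To compute FIRST(D), examine every production with D on the left-hand side, reading each right-hand side left to right until a non-nullable symbol is reached.

FIRST sets of the other non-terminals involved (by the same procedure, iterated to a fixed point):
  FIRST(X) = { '-', 'num' }

From D → ; num:
  - ';' is a terminal: add ';' and stop
From D → num num:
  - num is a terminal: add 'num' and stop
From D → X:
  - X is a non-terminal: add FIRST(X) \ {ε} = { '-', 'num' }
    X is not nullable, so stop
From D → X f:
  - X is a non-terminal: add FIRST(X) \ {ε} = { '-', 'num' }
    X is not nullable, so stop

Collecting: FIRST(D) = { '-', ';', 'num' }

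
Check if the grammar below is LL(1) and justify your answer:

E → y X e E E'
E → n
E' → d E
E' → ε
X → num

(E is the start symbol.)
No. Predict set conflict for E': { 'd' }

Relevant sets:
  FOLLOW(E') = { $, 'd' }

For E:
  PREDICT(E → y X e E E') = { 'y' }
  PREDICT(E → n) = { 'n' }
For E':
  PREDICT(E' → d E) = { 'd' }
  PREDICT(E' → ε) = { $, 'd' }
X has a single production, so nothing to check there.

Conflict found: Predict set conflict for E': { 'd' }
The grammar is NOT LL(1).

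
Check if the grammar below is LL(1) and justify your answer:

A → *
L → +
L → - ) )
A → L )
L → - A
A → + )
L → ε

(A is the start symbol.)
No. Predict set conflict for A: { '+' }

A grammar is LL(1) if for each non-terminal N with multiple productions, the predict sets of those productions are pairwise disjoint, where PREDICT(N → α) = (FIRST(α) \ {ε}) ∪ (FOLLOW(N) if α ⇒* ε).

Relevant sets:
  FIRST(L) = { '+', '-', ε }
  FOLLOW(L) = { ')' }

For A:
  PREDICT(A → '*') = { '*' }
  PREDICT(A → L ')') = { ')', '+', '-' }
  PREDICT(A → '+' ')') = { '+' }
For L:
  PREDICT(L → '+') = { '+' }
  PREDICT(L → '-' ')' ')') = { '-' }
  PREDICT(L → '-' A) = { '-' }
  PREDICT(L → ε) = { ')' }

Conflict found: Predict set conflict for A: { '+' }
The grammar is NOT LL(1).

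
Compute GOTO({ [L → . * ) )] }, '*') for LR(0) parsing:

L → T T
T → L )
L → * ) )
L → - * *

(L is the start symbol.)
{ [L → * . ) )] }

GOTO(I, '*') = CLOSURE({ [A → αX.β] : [A → α.Xβ] ∈ I, X = '*' })

Items with dot before '*', with the dot advanced:
  [L → . * ) )] → [L → * . ) )]
Closure adds nothing (no advanced item has the dot before a non-terminal).

GOTO = { [L → * . ) )] }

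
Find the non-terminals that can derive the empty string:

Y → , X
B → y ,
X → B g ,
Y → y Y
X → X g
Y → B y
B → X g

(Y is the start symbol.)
A non-terminal is nullable if it can derive ε (the empty string): either it has an ε-production, or it has a production whose right-hand side consists entirely of nullable non-terminals.

There are no ε-productions, so no non-terminal can derive ε.
No non-terminals are nullable.

Answer: None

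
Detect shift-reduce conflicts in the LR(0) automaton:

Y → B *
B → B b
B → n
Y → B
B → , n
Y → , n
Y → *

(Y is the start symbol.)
Yes — I3: [Y → B .] vs [B → B . b]

A shift-reduce conflict occurs when an LR(0) state has both:
  - a complete (reduce) item [A → α .] (dot at the end), and
  - a shift item [B → β . c γ] (dot before a terminal).

Augment with Y' → Y and build the canonical LR(0) collection (I0 = CLOSURE({[Y' → . Y]}), then GOTO on every symbol after a dot until no new states appear). It has 9 states:
  I0: { [B → . , n], [B → . B b], [B → . n], [Y → . *], [Y → . , n], [Y → . B *], [Y → . B], [Y' → . Y] }  — shift
  I1: { [Y → * .] }  — reduce
  I2: { [B → , . n], [Y → , . n] }  — shift
  I3: { [B → B . b], [Y → B . *], [Y → B .] }  — shift, reduce
  I4: { [Y' → Y .] }  — accept
  I5: { [B → n .] }  — reduce
  I6: { [Y → B * .] }  — reduce
  I7: { [B → B b .] }  — reduce
  I8: { [B → , n .], [Y → , n .] }  — 2 reduces

I3 contains reduce item [Y → B .] and shift items [B → B . b], [Y → B . *] — shift-reduce conflict.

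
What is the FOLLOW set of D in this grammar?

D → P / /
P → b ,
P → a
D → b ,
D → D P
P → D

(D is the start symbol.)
{ $, '/', 'a', 'b' }

D is the start symbol, so $ ∈ FOLLOW(D).
In D → D P: D is followed by P, add FIRST(P) \ {ε} = { 'a', 'b' }
In P → D: D is at the end, add FOLLOW(P)

The FOLLOW sets referred to above (computed the same way, to a fixed point):
  FOLLOW(P) = { $, '/', 'a', 'b' }

Taking the union: FOLLOW(D) = { $, '/', 'a', 'b' }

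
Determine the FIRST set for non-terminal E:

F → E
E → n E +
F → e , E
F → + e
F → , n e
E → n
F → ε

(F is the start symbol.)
To compute FIRST(E), examine every production with E on the left-hand side, reading each right-hand side left to right until a non-nullable symbol is reached.

From E → n E +:
  - n is a terminal: add 'n' and stop
From E → n:
  - n is a terminal: add 'n' and stop

Collecting: FIRST(E) = { 'n' }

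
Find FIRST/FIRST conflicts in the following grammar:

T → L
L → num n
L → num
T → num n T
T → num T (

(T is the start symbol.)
A FIRST/FIRST conflict occurs when two productions N → α and N → β for the same non-terminal have FIRST(α) ∩ FIRST(β) ≠ ∅ (with ε ∈ FIRST of a nullable right-hand side, so two nullable alternatives also conflict).

FIRST sets of the non-terminals at (or reachable through a nullable prefix from) the front of some alternative:
  FIRST(L) = { 'num' }

Productions for T:
  T → L: FIRST = { 'num' }
  T → num n T: FIRST = { 'num' }
  T → num T (: FIRST = { 'num' }
Productions for L:
  L → num n: FIRST = { 'num' }
  L → num: FIRST = { 'num' }

Conflict for T: T → L and T → num n T
  Overlap: { 'num' }
Conflict for T: T → L and T → num T (
  Overlap: { 'num' }
Conflict for T: T → num n T and T → num T (
  Overlap: { 'num' }
Conflict for L: L → num n and L → num
  Overlap: { 'num' }

Answer: Yes. T → L / T → num n T on { 'num' }; T → L / T → num T '(' on { 'num' }; T → num n T / T → num T '(' on { 'num' }; L → num n / L → num on { 'num' }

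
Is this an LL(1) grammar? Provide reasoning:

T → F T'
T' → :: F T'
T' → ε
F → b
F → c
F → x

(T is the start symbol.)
A grammar is LL(1) if for each non-terminal N with multiple productions, the predict sets of those productions are pairwise disjoint, where PREDICT(N → α) = (FIRST(α) \ {ε}) ∪ (FOLLOW(N) if α ⇒* ε).

Relevant sets:
  FOLLOW(T') = { $ }

For T':
  PREDICT(T' → :: F T') = { '::' }
  PREDICT(T' → ε) = { $ }
For F:
  PREDICT(F → b) = { 'b' }
  PREDICT(F → c) = { 'c' }
  PREDICT(F → x) = { 'x' }
T has a single production, so nothing to check there.

All predict sets are disjoint. The grammar IS LL(1).

Answer: Yes, the grammar is LL(1).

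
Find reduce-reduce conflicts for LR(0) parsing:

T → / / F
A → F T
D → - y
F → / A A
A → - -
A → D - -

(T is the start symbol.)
No reduce-reduce conflicts

Augment with T' → T and build the canonical LR(0) collection (I0 = CLOSURE({[T' → . T]}), then GOTO on every symbol after a dot until no new states appear). It has 16 states:
  I0: { [T → . / / F], [T' → . T] }  — shift
  I1: { [T → / . / F] }  — shift
  I2: { [T' → T .] }  — accept
  I3: { [F → . / A A], [T → / / . F] }  — shift
  I4: { [A → . - -], [A → . D - -], [A → . F T], [D → . - y], [F → . / A A], [F → / . A A] }  — shift
  I5: { [T → / / F .] }  — reduce
  I6: { [A → - . -], [D → - . y] }  — shift
  I7: { [A → . - -], [A → . D - -], [A → . F T], [D → . - y], [F → . / A A], [F → / A . A] }  — shift
  I8: { [A → D . - -] }  — shift
  I9: { [A → F . T], [T → . / / F] }  — shift
  I10: { [A → F T .] }  — reduce
  I11: { [A → D - . -] }  — shift
  I12: { [A → D - - .] }  — reduce
  I13: { [F → / A A .] }  — reduce
  I14: { [A → - - .] }  — reduce
  I15: { [D → - y .] }  — reduce

No state contains more than one complete item.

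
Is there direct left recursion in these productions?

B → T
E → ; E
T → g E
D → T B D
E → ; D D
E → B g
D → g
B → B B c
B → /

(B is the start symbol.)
Yes, B is left-recursive

Direct left recursion occurs when N → N α for some non-terminal N (the right-hand side begins with the left-hand side itself).

B → T: starts with T
E → ; E: starts with ';'
T → g E: starts with g
D → T B D: starts with T
E → ; D D: starts with ';'
E → B g: starts with B
D → g: starts with g
B → B B c: LEFT RECURSIVE (starts with B)
B → /: starts with '/'

The grammar has direct left recursion on: B.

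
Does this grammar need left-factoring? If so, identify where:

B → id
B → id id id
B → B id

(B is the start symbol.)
Yes, B has productions with common prefix 'id'

Left-factoring is needed when two productions for the same non-terminal
share a common prefix on the right-hand side.

Productions for B:
  B → id
  B → id id id
  B → B id

Found common prefix 'id' in productions for B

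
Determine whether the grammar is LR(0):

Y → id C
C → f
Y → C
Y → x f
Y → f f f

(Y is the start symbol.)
A grammar is LR(0) if no state in the canonical LR(0) collection has:
  - both a shift item (dot before a terminal) and a complete item (shift-reduce conflict), or
  - two or more complete items (reduce-reduce conflict; the accept item [Y' → Y .] counts as a complete item here).

Augment with Y' → Y and build the canonical LR(0) collection (I0 = CLOSURE({[Y' → . Y]}), then GOTO on every symbol after a dot until no new states appear). It has 11 states:
  I0: { [C → . f], [Y → . C], [Y → . f f f], [Y → . id C], [Y → . x f], [Y' → . Y] }  — shift
  I1: { [Y → C .] }  — reduce
  I2: { [Y' → Y .] }  — accept
  I3: { [C → f .], [Y → f . f f] }  — shift, reduce
  I4: { [C → . f], [Y → id . C] }  — shift
  I5: { [Y → x . f] }  — shift
  I6: { [Y → x f .] }  — reduce
  I7: { [Y → id C .] }  — reduce
  I8: { [C → f .] }  — reduce
  I9: { [Y → f f . f] }  — shift
  I10: { [Y → f f f .] }  — reduce

Conflict in state I3:
  Shift-reduce conflict between [C → f .] and [Y → f . f f]
So the grammar is NOT LR(0).

Answer: No. Shift-reduce conflict between [C → f .] and [Y → f . f f]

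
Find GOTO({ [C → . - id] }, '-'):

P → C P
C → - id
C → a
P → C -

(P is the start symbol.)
GOTO(I, '-') = CLOSURE({ [A → αX.β] : [A → α.Xβ] ∈ I, X = '-' })

Items with dot before '-', with the dot advanced:
  [C → . - id] → [C → - . id]
Closure adds nothing (no advanced item has the dot before a non-terminal).

GOTO = { [C → - . id] }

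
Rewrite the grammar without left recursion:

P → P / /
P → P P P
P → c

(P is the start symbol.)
P is directly left-recursive. The standard transformation for
  A → A α₁ | ... | A α_m | β₁ | ... | β_n
is
  A  → β₁ A' | ... | β_n A'
  A' → α₁ A' | ... | α_m A' | ε

P → c becomes P → c P'
P → P / / becomes P' → / / P'
P → P P P becomes P' → P P P'
Add P' → ε

Resulting grammar:
P → c P'
P' → / / P'
P' → P P P'
P' → ε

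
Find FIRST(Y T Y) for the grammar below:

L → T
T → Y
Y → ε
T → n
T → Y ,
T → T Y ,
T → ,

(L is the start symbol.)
FIRST sets of the non-terminals involved (from the grammar, by fixed-point iteration):
  FIRST(Y) = { ε }
  FIRST(T) = { ',', 'n', ε }

To compute FIRST(Y T Y), process the symbols left to right:
Symbol Y is a non-terminal. Add FIRST(Y) \ {ε} = { }
Y is nullable (ε ∈ FIRST(Y)), continue to the next symbol.
Symbol T is a non-terminal. Add FIRST(T) \ {ε} = { ',', 'n' }
T is nullable (ε ∈ FIRST(T)), continue to the next symbol.
Symbol Y is a non-terminal. Add FIRST(Y) \ {ε} = { }
Y is nullable (ε ∈ FIRST(Y)), continue to the next symbol.
All symbols are nullable, so ε is in the result.
FIRST(Y T Y) = { ',', 'n', ε }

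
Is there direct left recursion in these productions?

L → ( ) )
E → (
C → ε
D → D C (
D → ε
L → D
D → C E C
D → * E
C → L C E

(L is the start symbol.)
Yes, D is left-recursive

Direct left recursion occurs when N → N α for some non-terminal N (the right-hand side begins with the left-hand side itself).

L → ( ) ): starts with '('
E → (: starts with '('
C → ε: starts with ε
D → D C (: LEFT RECURSIVE (starts with D)
D → ε: starts with ε
L → D: starts with D
D → C E C: starts with C
D → * E: starts with '*'
C → L C E: starts with L

The grammar has direct left recursion on: D.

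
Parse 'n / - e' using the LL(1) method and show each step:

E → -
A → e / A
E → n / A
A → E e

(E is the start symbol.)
Stack is shown with the top on the left.

Stack    Input      Action
--------------------------
E $      n / - e $  output E → n / A
n / A $  n / - e $  match 'n'
/ A $    / - e $    match '/'
A $      - e $      output A → E e
E e $    - e $      output E → -
- e $    - e $      match '-'
e $      e $        match 'e'
$        $          accept

The string is accepted.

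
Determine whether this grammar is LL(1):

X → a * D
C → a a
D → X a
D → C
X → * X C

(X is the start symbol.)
No. Predict set conflict for D: { 'a' }

Relevant sets:
  FIRST(X) = { '*', 'a' }
  FIRST(C) = { 'a' }

For X:
  PREDICT(X → a '*' D) = { 'a' }
  PREDICT(X → '*' X C) = { '*' }
For D:
  PREDICT(D → X a) = { '*', 'a' }
  PREDICT(D → C) = { 'a' }
C has a single production, so nothing to check there.

Conflict found: Predict set conflict for D: { 'a' }
The grammar is NOT LL(1).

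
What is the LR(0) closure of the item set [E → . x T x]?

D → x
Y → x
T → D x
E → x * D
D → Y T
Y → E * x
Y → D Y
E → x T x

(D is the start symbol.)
{ [E → . x T x] }

To compute CLOSURE, for each item [A → α.Bβ] where B is a non-terminal, add [B → .γ] for all productions B → γ; repeat for the newly added items until nothing changes.

Start with: [E → . x T x]
The dot precedes the terminal x, so nothing is added.

CLOSURE = { [E → . x T x] }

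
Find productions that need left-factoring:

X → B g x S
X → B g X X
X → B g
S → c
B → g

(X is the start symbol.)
Left-factoring is needed when two productions for the same non-terminal
share a common prefix on the right-hand side.

Productions for X:
  X → B g x S
  X → B g X X
  X → B g

Found common prefix 'B g' in productions for X

Answer: Yes, X has productions with common prefix 'B g'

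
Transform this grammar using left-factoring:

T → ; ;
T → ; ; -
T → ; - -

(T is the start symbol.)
Left-factoring transforms A → αβ₁ | αβ₂ into A → αA' and A' → β₁ | β₂
(α is the longest common prefix among the alternatives). Repeat until
no nonterminal has two alternatives with a common prefix.

Round 1: T has alternatives sharing prefix ';'. Introduce T': T → ; T'
  Add: T' → ;
  Add: T' → ; -
  Add: T' → - -

Round 2: T' has alternatives sharing prefix ';'. Introduce T'': T' → ; T''
  Add: T'' → ε
  Add: T'' → -

No remaining common prefixes — done.

Resulting grammar:
T → ; T'
T' → ; T''
T'' → ε
T'' → -
T' → - -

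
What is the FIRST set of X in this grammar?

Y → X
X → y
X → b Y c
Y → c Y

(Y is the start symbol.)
From X → y:
  - y is a terminal: add 'y' and stop
From X → b Y c:
  - b is a terminal: add 'b' and stop

Collecting: FIRST(X) = { 'b', 'y' }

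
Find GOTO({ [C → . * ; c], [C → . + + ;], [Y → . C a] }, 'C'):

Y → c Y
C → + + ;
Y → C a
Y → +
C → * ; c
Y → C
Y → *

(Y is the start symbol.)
{ [Y → C . a] }

GOTO(I, 'C') = CLOSURE({ [A → αX.β] : [A → α.Xβ] ∈ I, X = 'C' })

Items with dot before 'C', with the dot advanced:
  [Y → . C a] → [Y → C . a]
Closure adds nothing (no advanced item has the dot before a non-terminal).

GOTO = { [Y → C . a] }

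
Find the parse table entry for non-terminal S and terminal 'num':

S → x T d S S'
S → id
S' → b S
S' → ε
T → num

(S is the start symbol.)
Empty (error entry)

To find M[S, 'num'], we find productions for S where 'num' is in the predict set (PREDICT(N → α) = (FIRST(α) \ {ε}) ∪ (FOLLOW(N) if α ⇒* ε)).

S → x T d S S': PREDICT = { 'x' }
S → id: PREDICT = { 'id' }

M[S, 'num'] is empty (no production applies)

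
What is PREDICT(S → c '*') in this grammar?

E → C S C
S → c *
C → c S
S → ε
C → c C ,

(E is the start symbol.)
{ 'c' }

PREDICT(S → c '*') = (FIRST(RHS) \ {ε}) ∪ (FOLLOW(S) if ε ∈ FIRST(RHS), i.e. RHS ⇒* ε)
FIRST(c '*') = { 'c' }
ε ∉ FIRST(c '*'), so FOLLOW(S) is not added.
PREDICT(S → c '*') = { 'c' }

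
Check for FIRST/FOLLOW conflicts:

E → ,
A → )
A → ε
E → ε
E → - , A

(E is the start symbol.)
Nullable non-terminals: A, E.

A: nullable alternative(s) A → ε; FOLLOW(A) = { $ }
  A → ): FIRST \ {ε} = { ')' } — disjoint from FOLLOW(A)
  A → ε: FIRST \ {ε} = { } — this is the only nullable alternative, skip

E: nullable alternative(s) E → ε; FOLLOW(E) = { $ }
  E → ,: FIRST \ {ε} = { ',' } — disjoint from FOLLOW(E)
  E → ε: FIRST \ {ε} = { } — this is the only nullable alternative, skip
  E → - , A: FIRST \ {ε} = { '-' } — disjoint from FOLLOW(E)

No FIRST/FOLLOW conflicts found.

Answer: No FIRST/FOLLOW conflicts.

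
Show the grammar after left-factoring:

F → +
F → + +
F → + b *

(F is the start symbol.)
F → + F'
F' → ε
F' → +
F' → b *

Left-factoring transforms A → αβ₁ | αβ₂ into A → αA' and A' → β₁ | β₂
(α is the longest common prefix among the alternatives). Repeat until
no nonterminal has two alternatives with a common prefix.

Round 1: F has alternatives sharing prefix '+'. Introduce F': F → + F'
  Add: F' → ε
  Add: F' → +
  Add: F' → b *

No remaining common prefixes — done.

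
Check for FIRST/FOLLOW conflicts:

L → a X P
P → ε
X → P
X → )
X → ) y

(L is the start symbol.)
A FIRST/FOLLOW conflict occurs when a non-terminal N has a nullable alternative N → β (β ⇒* ε) and another alternative N → α with FIRST(α) ∩ FOLLOW(N) ≠ ∅: on such a lookahead the parser cannot decide between expanding α and letting N vanish via β.

Nullable non-terminals: P, X.
FIRST sets used below: FIRST(P) = { ε }
P has a nullable alternative but only one production, so nothing to check.

X: nullable alternative(s) X → P; FOLLOW(X) = { $ }
  X → P: FIRST \ {ε} = { } — this is the only nullable alternative, skip
  X → ): FIRST \ {ε} = { ')' } — disjoint from FOLLOW(X)
  X → ) y: FIRST \ {ε} = { ')' } — disjoint from FOLLOW(X)

L has no nullable alternative, so no FIRST/FOLLOW check is needed there.

No FIRST/FOLLOW conflicts found.

Answer: No FIRST/FOLLOW conflicts.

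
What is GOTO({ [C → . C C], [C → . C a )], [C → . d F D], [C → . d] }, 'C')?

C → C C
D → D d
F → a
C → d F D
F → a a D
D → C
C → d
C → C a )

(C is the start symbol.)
GOTO(I, 'C') = CLOSURE({ [A → αX.β] : [A → α.Xβ] ∈ I, X = 'C' })

Items with dot before 'C', with the dot advanced:
  [C → . C C] → [C → C . C]
  [C → . C a )] → [C → C . a )]
Closure of the advanced items:
  [C → C . C] has the dot before C: add [C → . C C], [C → . d F D], [C → . d], [C → . C a )]

GOTO = { [C → . C C], [C → . C a )], [C → . d F D], [C → . d], [C → C . C], [C → C . a )] }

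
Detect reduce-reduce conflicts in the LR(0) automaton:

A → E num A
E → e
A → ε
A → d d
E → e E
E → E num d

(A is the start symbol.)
No reduce-reduce conflicts

A reduce-reduce conflict occurs when an LR(0) state has two complete items [A → α .] and [B → β .] — both call for a reduction, and with no lookahead the parser cannot choose between them.

Augment with A' → A and build the canonical LR(0) collection (I0 = CLOSURE({[A' → . A]}), then GOTO on every symbol after a dot until no new states appear). It has 12 states:
  I0: { [A → . E num A], [A → . d d], [A → .], [A' → . A], [E → . E num d], [E → . e E], [E → . e] }  — shift, reduce
  I1: { [A' → A .] }  — accept
  I2: { [A → E . num A], [E → E . num d] }  — shift
  I3: { [A → d . d] }  — shift
  I4: { [E → . E num d], [E → . e E], [E → . e], [E → e . E], [E → e .] }  — shift, reduce
  I5: { [E → E . num d], [E → e E .] }  — shift, reduce
  I6: { [E → E num . d] }  — shift
  I7: { [E → E num d .] }  — reduce
  I8: { [A → d d .] }  — reduce
  I9: { [A → . E num A], [A → . d d], [A → .], [A → E num . A], [E → . E num d], [E → . e E], [E → . e], [E → E num . d] }  — shift, reduce
  I10: { [A → E num A .] }  — reduce
  I11: { [A → d . d], [E → E num d .] }  — shift, reduce

No state contains more than one complete item.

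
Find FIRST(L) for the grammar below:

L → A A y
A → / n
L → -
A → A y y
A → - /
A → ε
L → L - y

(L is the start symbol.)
{ '-', '/', 'y' }

To compute FIRST(L), examine every production with L on the left-hand side, reading each right-hand side left to right until a non-nullable symbol is reached.

FIRST sets of the other non-terminals involved (by the same procedure, iterated to a fixed point):
  FIRST(A) = { '-', '/', 'y', ε }

From L → A A y:
  - A is a non-terminal: add FIRST(A) \ {ε} = { '-', '/', 'y' }
    A is nullable, so continue to the next symbol
  - A is a non-terminal: add FIRST(A) \ {ε} = { '-', '/', 'y' }
    A is nullable, so continue to the next symbol
  - y is a terminal: add 'y' and stop
From L → -:
  - '-' is a terminal: add '-' and stop
From L → L - y:
  - L is the symbol being defined: contributes nothing new
    L is not nullable, so stop

Collecting: FIRST(L) = { '-', '/', 'y' }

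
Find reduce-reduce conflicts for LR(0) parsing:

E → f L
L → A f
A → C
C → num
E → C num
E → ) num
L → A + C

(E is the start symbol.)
A reduce-reduce conflict occurs when an LR(0) state has two complete items [A → α .] and [B → β .] — both call for a reduction, and with no lookahead the parser cannot choose between them.

Augment with E' → E and build the canonical LR(0) collection (I0 = CLOSURE({[E' → . E]}), then GOTO on every symbol after a dot until no new states appear). It has 14 states:
  I0: { [C → . num], [E → . ) num], [E → . C num], [E → . f L], [E' → . E] }  — shift
  I1: { [E → ) . num] }  — shift
  I2: { [E → C . num] }  — shift
  I3: { [E' → E .] }  — accept
  I4: { [A → . C], [C → . num], [E → f . L], [L → . A + C], [L → . A f] }  — shift
  I5: { [C → num .] }  — reduce
  I6: { [L → A . + C], [L → A . f] }  — shift
  I7: { [A → C .] }  — reduce
  I8: { [E → f L .] }  — reduce
  I9: { [C → . num], [L → A + . C] }  — shift
  I10: { [L → A f .] }  — reduce
  I11: { [L → A + C .] }  — reduce
  I12: { [E → C num .] }  — reduce
  I13: { [E → ) num .] }  — reduce

No state contains more than one complete item.

Answer: No reduce-reduce conflicts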